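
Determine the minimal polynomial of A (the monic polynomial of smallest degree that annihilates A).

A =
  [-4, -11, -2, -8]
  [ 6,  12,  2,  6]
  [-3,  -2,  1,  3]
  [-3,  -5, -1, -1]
x^2 - 4*x + 4

The characteristic polynomial is χ_A(x) = (x - 2)^4, so the eigenvalues are known. The minimal polynomial is
  m_A(x) = Π_λ (x − λ)^{k_λ}
where k_λ is the size of the *largest* Jordan block for λ (equivalently, the smallest k with (A − λI)^k v = 0 for every generalised eigenvector v of λ).

  λ = 2: largest Jordan block has size 2, contributing (x − 2)^2

So m_A(x) = (x - 2)^2 = x^2 - 4*x + 4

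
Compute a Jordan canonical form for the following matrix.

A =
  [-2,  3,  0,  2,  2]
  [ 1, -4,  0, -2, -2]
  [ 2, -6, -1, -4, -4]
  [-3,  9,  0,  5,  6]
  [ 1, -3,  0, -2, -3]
J_2(-1) ⊕ J_1(-1) ⊕ J_1(-1) ⊕ J_1(-1)

The characteristic polynomial is
  det(x·I − A) = x^5 + 5*x^4 + 10*x^3 + 10*x^2 + 5*x + 1 = (x + 1)^5

Eigenvalues and multiplicities (the geometric multiplicity of λ is n − rank(A − λI), which equals the number of Jordan blocks for λ):
  λ = -1: algebraic multiplicity = 5, geometric multiplicity = 4

Determining the block sizes for each eigenvalue:
  λ = -1: 4 blocks summing to 5 forces exactly one block of size 2 and the rest size 1 → block sizes [2, 1, 1, 1]

Assembling the blocks gives a Jordan form
J =
  [-1,  1,  0,  0,  0]
  [ 0, -1,  0,  0,  0]
  [ 0,  0, -1,  0,  0]
  [ 0,  0,  0, -1,  0]
  [ 0,  0,  0,  0, -1]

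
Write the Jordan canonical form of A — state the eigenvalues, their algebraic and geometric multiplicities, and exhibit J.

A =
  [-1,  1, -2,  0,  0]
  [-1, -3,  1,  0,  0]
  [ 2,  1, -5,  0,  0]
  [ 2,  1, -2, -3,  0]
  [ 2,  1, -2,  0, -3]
J_3(-3) ⊕ J_1(-3) ⊕ J_1(-3)

The characteristic polynomial is
  det(x·I − A) = x^5 + 15*x^4 + 90*x^3 + 270*x^2 + 405*x + 243 = (x + 3)^5

Eigenvalues and multiplicities (the geometric multiplicity of λ is n − rank(A − λI), which equals the number of Jordan blocks for λ):
  λ = -3: algebraic multiplicity = 5, geometric multiplicity = 3

Determining the block sizes for each eigenvalue:
  λ = -3: with am = 5 and gm = 3, the partition is not yet determined (e.g. several partitions of 5 into 3 parts exist). Let N = A − (-3)·I. Computing rank(N^1) = 2, rank(N^2) = 1, rank(N^3) = 0; the number of blocks of size ≥ j is rank(N^{j−1}) − rank(N^j), giving [3, 1, 1]. So we have 1 block(s) of size 3, 2 block(s) of size 1 → block sizes [3, 1, 1]

Assembling the blocks gives a Jordan form
J =
  [-3,  1,  0,  0,  0]
  [ 0, -3,  1,  0,  0]
  [ 0,  0, -3,  0,  0]
  [ 0,  0,  0, -3,  0]
  [ 0,  0,  0,  0, -3]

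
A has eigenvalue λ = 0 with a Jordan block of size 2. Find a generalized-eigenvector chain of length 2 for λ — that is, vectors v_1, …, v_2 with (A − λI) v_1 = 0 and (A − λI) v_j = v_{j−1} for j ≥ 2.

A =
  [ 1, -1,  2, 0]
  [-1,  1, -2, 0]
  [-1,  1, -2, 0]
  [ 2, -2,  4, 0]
A Jordan chain for λ = 0 of length 2:
v_1 = (1, -1, -1, 2)ᵀ
v_2 = (1, 0, 0, 0)ᵀ

Let N = A − (0)·I. We want v_2 with N^2 v_2 = 0 but N^1 v_2 ≠ 0; then v_{j-1} := N · v_j for j = 2, …, 2.

Pick v_2 = (1, 0, 0, 0)ᵀ.
Then v_1 = N · v_2 = (1, -1, -1, 2)ᵀ.

Sanity check: (A − (0)·I) v_1 = (0, 0, 0, 0)ᵀ = 0. ✓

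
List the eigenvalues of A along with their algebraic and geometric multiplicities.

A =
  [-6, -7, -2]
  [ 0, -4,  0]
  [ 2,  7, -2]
λ = -4: alg = 3, geom = 2

Step 1 — factor the characteristic polynomial to read off the algebraic multiplicities:
  χ_A(x) = (x + 4)^3

Step 2 — compute geometric multiplicities via the rank-nullity identity g(λ) = n − rank(A − λI):
  rank(A − (-4)·I) = 1, so dim ker(A − (-4)·I) = n − 1 = 2

Summary:
  λ = -4: algebraic multiplicity = 3, geometric multiplicity = 2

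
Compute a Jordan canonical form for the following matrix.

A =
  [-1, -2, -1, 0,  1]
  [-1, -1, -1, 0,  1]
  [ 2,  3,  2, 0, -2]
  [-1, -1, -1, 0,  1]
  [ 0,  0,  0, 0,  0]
J_3(0) ⊕ J_1(0) ⊕ J_1(0)

The characteristic polynomial is
  det(x·I − A) = x^5

Eigenvalues and multiplicities (the geometric multiplicity of λ is n − rank(A − λI), which equals the number of Jordan blocks for λ):
  λ = 0: algebraic multiplicity = 5, geometric multiplicity = 3

Determining the block sizes for each eigenvalue:
  λ = 0: with am = 5 and gm = 3, the partition is not yet determined (e.g. several partitions of 5 into 3 parts exist). Let N = A − (0)·I. Computing rank(N^1) = 2, rank(N^2) = 1, rank(N^3) = 0; the number of blocks of size ≥ j is rank(N^{j−1}) − rank(N^j), giving [3, 1, 1]. So we have 1 block(s) of size 3, 2 block(s) of size 1 → block sizes [3, 1, 1]

Assembling the blocks gives a Jordan form
J =
  [0, 1, 0, 0, 0]
  [0, 0, 1, 0, 0]
  [0, 0, 0, 0, 0]
  [0, 0, 0, 0, 0]
  [0, 0, 0, 0, 0]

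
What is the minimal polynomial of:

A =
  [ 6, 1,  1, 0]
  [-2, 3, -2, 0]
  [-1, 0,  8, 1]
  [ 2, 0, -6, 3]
x^3 - 15*x^2 + 75*x - 125

The characteristic polynomial is χ_A(x) = (x - 5)^4, so the eigenvalues are known. The minimal polynomial is
  m_A(x) = Π_λ (x − λ)^{k_λ}
where k_λ is the size of the *largest* Jordan block for λ (equivalently, the smallest k with (A − λI)^k v = 0 for every generalised eigenvector v of λ).

  λ = 5: largest Jordan block has size 3, contributing (x − 5)^3

So m_A(x) = (x - 5)^3 = x^3 - 15*x^2 + 75*x - 125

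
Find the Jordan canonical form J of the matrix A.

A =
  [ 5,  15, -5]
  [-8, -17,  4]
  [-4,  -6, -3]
J_2(-5) ⊕ J_1(-5)

The characteristic polynomial is
  det(x·I − A) = x^3 + 15*x^2 + 75*x + 125 = (x + 5)^3

Eigenvalues and multiplicities (the geometric multiplicity of λ is n − rank(A − λI), which equals the number of Jordan blocks for λ):
  λ = -5: algebraic multiplicity = 3, geometric multiplicity = 2

Determining the block sizes for each eigenvalue:
  λ = -5: 2 blocks summing to 3 forces exactly one block of size 2 and the rest size 1 → block sizes [2, 1]

Assembling the blocks gives a Jordan form
J =
  [-5,  1,  0]
  [ 0, -5,  0]
  [ 0,  0, -5]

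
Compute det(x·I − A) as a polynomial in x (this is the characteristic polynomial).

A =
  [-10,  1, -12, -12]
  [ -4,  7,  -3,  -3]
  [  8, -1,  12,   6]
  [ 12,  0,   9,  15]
x^4 - 24*x^3 + 216*x^2 - 864*x + 1296

Expanding det(x·I − A) (e.g. by cofactor expansion or by noting that A is similar to its Jordan form J, which has the same characteristic polynomial as A) gives
  χ_A(x) = x^4 - 24*x^3 + 216*x^2 - 864*x + 1296
which factors as (x - 6)^4. The eigenvalues (with algebraic multiplicities) are λ = 6 with multiplicity 4.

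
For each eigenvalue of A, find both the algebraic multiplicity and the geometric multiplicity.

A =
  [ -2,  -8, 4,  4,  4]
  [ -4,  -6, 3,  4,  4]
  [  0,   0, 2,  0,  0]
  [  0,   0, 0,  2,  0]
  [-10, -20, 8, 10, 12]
λ = 0: alg = 1, geom = 1; λ = 2: alg = 4, geom = 3

Step 1 — factor the characteristic polynomial to read off the algebraic multiplicities:
  χ_A(x) = x*(x - 2)^4

Step 2 — compute geometric multiplicities via the rank-nullity identity g(λ) = n − rank(A − λI):
  rank(A − (0)·I) = 4, so dim ker(A − (0)·I) = n − 4 = 1
  rank(A − (2)·I) = 2, so dim ker(A − (2)·I) = n − 2 = 3

Summary:
  λ = 0: algebraic multiplicity = 1, geometric multiplicity = 1
  λ = 2: algebraic multiplicity = 4, geometric multiplicity = 3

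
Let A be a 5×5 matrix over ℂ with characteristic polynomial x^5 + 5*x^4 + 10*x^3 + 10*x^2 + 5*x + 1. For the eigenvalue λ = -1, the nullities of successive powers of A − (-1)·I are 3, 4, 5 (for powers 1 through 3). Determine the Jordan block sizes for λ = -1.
Block sizes for λ = -1: [3, 1, 1]

From the dimensions of kernels of powers, the number of Jordan blocks of size at least j is d_j − d_{j−1} where d_j = dim ker(N^j) (with d_0 = 0). Computing the differences gives [3, 1, 1].
The number of blocks of size exactly k is (#blocks of size ≥ k) − (#blocks of size ≥ k + 1), so the partition is: 2 block(s) of size 1, 1 block(s) of size 3.
In nonincreasing order the block sizes are [3, 1, 1].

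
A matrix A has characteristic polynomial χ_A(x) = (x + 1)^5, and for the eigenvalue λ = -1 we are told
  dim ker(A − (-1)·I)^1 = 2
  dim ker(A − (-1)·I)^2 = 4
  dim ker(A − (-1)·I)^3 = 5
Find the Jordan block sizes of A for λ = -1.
Block sizes for λ = -1: [3, 2]

From the dimensions of kernels of powers, the number of Jordan blocks of size at least j is d_j − d_{j−1} where d_j = dim ker(N^j) (with d_0 = 0). Computing the differences gives [2, 2, 1].
The number of blocks of size exactly k is (#blocks of size ≥ k) − (#blocks of size ≥ k + 1), so the partition is: 1 block(s) of size 2, 1 block(s) of size 3.
In nonincreasing order the block sizes are [3, 2].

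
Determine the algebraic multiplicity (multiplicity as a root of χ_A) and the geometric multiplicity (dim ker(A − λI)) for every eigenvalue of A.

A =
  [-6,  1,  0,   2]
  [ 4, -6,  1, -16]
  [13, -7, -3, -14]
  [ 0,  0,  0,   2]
λ = -5: alg = 3, geom = 1; λ = 2: alg = 1, geom = 1

Step 1 — factor the characteristic polynomial to read off the algebraic multiplicities:
  χ_A(x) = (x - 2)*(x + 5)^3

Step 2 — compute geometric multiplicities via the rank-nullity identity g(λ) = n − rank(A − λI):
  rank(A − (-5)·I) = 3, so dim ker(A − (-5)·I) = n − 3 = 1
  rank(A − (2)·I) = 3, so dim ker(A − (2)·I) = n − 3 = 1

Summary:
  λ = -5: algebraic multiplicity = 3, geometric multiplicity = 1
  λ = 2: algebraic multiplicity = 1, geometric multiplicity = 1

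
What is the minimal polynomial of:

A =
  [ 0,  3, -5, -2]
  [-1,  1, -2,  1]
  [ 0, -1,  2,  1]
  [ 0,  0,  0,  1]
x^3 - 3*x^2 + 3*x - 1

The characteristic polynomial is χ_A(x) = (x - 1)^4, so the eigenvalues are known. The minimal polynomial is
  m_A(x) = Π_λ (x − λ)^{k_λ}
where k_λ is the size of the *largest* Jordan block for λ (equivalently, the smallest k with (A − λI)^k v = 0 for every generalised eigenvector v of λ).

  λ = 1: largest Jordan block has size 3, contributing (x − 1)^3

So m_A(x) = (x - 1)^3 = x^3 - 3*x^2 + 3*x - 1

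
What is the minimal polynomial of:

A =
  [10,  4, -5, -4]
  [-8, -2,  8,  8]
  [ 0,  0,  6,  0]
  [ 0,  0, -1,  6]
x^3 - 14*x^2 + 60*x - 72

The characteristic polynomial is χ_A(x) = (x - 6)^3*(x - 2), so the eigenvalues are known. The minimal polynomial is
  m_A(x) = Π_λ (x − λ)^{k_λ}
where k_λ is the size of the *largest* Jordan block for λ (equivalently, the smallest k with (A − λI)^k v = 0 for every generalised eigenvector v of λ).

  λ = 2: largest Jordan block has size 1, contributing (x − 2)
  λ = 6: largest Jordan block has size 2, contributing (x − 6)^2

So m_A(x) = (x - 6)^2*(x - 2) = x^3 - 14*x^2 + 60*x - 72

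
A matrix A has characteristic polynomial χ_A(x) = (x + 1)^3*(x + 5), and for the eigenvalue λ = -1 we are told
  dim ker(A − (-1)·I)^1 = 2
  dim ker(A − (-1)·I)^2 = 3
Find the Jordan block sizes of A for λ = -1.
Block sizes for λ = -1: [2, 1]

From the dimensions of kernels of powers, the number of Jordan blocks of size at least j is d_j − d_{j−1} where d_j = dim ker(N^j) (with d_0 = 0). Computing the differences gives [2, 1].
The number of blocks of size exactly k is (#blocks of size ≥ k) − (#blocks of size ≥ k + 1), so the partition is: 1 block(s) of size 1, 1 block(s) of size 2.
In nonincreasing order the block sizes are [2, 1].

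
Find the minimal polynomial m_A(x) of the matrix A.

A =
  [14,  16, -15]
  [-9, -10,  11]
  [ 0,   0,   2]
x^3 - 6*x^2 + 12*x - 8

The characteristic polynomial is χ_A(x) = (x - 2)^3, so the eigenvalues are known. The minimal polynomial is
  m_A(x) = Π_λ (x − λ)^{k_λ}
where k_λ is the size of the *largest* Jordan block for λ (equivalently, the smallest k with (A − λI)^k v = 0 for every generalised eigenvector v of λ).

  λ = 2: largest Jordan block has size 3, contributing (x − 2)^3

So m_A(x) = (x - 2)^3 = x^3 - 6*x^2 + 12*x - 8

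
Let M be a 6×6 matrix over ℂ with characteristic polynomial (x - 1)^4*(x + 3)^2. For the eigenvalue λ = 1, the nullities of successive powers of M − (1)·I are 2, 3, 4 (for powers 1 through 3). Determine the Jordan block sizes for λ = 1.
Block sizes for λ = 1: [3, 1]

From the dimensions of kernels of powers, the number of Jordan blocks of size at least j is d_j − d_{j−1} where d_j = dim ker(N^j) (with d_0 = 0). Computing the differences gives [2, 1, 1].
The number of blocks of size exactly k is (#blocks of size ≥ k) − (#blocks of size ≥ k + 1), so the partition is: 1 block(s) of size 1, 1 block(s) of size 3.
In nonincreasing order the block sizes are [3, 1].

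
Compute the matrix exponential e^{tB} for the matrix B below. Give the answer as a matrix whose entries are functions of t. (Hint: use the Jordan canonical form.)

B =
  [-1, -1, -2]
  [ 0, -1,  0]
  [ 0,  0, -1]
e^{tB} =
  [exp(-t), -t*exp(-t), -2*t*exp(-t)]
  [0, exp(-t), 0]
  [0, 0, exp(-t)]

Strategy: write B = P · J · P⁻¹ where J is a Jordan canonical form, so e^{tB} = P · e^{tJ} · P⁻¹, and e^{tJ} can be computed block-by-block.

B has Jordan form
J =
  [-1,  1,  0]
  [ 0, -1,  0]
  [ 0,  0, -1]
(up to reordering of blocks).

Per-block formulas:
  For a 2×2 Jordan block J_2(-1): exp(t · J_2(-1)) = e^(-1t)·(I + t·N), where N is the 2×2 nilpotent shift.
  For a 1×1 block at λ = -1: exp(t · [-1]) = [e^(-1t)].

After assembling e^{tJ} and conjugating by P, we get:

e^{tB} =
  [exp(-t), -t*exp(-t), -2*t*exp(-t)]
  [0, exp(-t), 0]
  [0, 0, exp(-t)]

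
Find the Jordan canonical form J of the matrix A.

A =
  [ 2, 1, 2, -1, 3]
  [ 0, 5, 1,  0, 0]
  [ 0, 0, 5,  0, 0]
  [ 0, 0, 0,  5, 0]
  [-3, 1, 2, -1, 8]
J_3(5) ⊕ J_1(5) ⊕ J_1(5)

The characteristic polynomial is
  det(x·I − A) = x^5 - 25*x^4 + 250*x^3 - 1250*x^2 + 3125*x - 3125 = (x - 5)^5

Eigenvalues and multiplicities (the geometric multiplicity of λ is n − rank(A − λI), which equals the number of Jordan blocks for λ):
  λ = 5: algebraic multiplicity = 5, geometric multiplicity = 3

Determining the block sizes for each eigenvalue:
  λ = 5: with am = 5 and gm = 3, the partition is not yet determined (e.g. several partitions of 5 into 3 parts exist). Let N = A − (5)·I. Computing rank(N^1) = 2, rank(N^2) = 1, rank(N^3) = 0; the number of blocks of size ≥ j is rank(N^{j−1}) − rank(N^j), giving [3, 1, 1]. So we have 1 block(s) of size 3, 2 block(s) of size 1 → block sizes [3, 1, 1]

Assembling the blocks gives a Jordan form
J =
  [5, 1, 0, 0, 0]
  [0, 5, 1, 0, 0]
  [0, 0, 5, 0, 0]
  [0, 0, 0, 5, 0]
  [0, 0, 0, 0, 5]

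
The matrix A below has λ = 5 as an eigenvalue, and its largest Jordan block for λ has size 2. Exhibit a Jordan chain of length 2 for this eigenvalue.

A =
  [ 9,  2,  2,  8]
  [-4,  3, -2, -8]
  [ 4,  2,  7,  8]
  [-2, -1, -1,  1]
A Jordan chain for λ = 5 of length 2:
v_1 = (4, -4, 4, -2)ᵀ
v_2 = (1, 0, 0, 0)ᵀ

Let N = A − (5)·I. We want v_2 with N^2 v_2 = 0 but N^1 v_2 ≠ 0; then v_{j-1} := N · v_j for j = 2, …, 2.

Pick v_2 = (1, 0, 0, 0)ᵀ.
Then v_1 = N · v_2 = (4, -4, 4, -2)ᵀ.

Sanity check: (A − (5)·I) v_1 = (0, 0, 0, 0)ᵀ = 0. ✓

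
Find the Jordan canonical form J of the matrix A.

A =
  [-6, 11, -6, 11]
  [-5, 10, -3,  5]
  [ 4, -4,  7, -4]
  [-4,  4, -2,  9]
J_3(5) ⊕ J_1(5)

The characteristic polynomial is
  det(x·I − A) = x^4 - 20*x^3 + 150*x^2 - 500*x + 625 = (x - 5)^4

Eigenvalues and multiplicities (the geometric multiplicity of λ is n − rank(A − λI), which equals the number of Jordan blocks for λ):
  λ = 5: algebraic multiplicity = 4, geometric multiplicity = 2

Determining the block sizes for each eigenvalue:
  λ = 5: with am = 4 and gm = 2, the partition is not yet determined (e.g. several partitions of 4 into 2 parts exist). Let N = A − (5)·I. Computing rank(N^1) = 2, rank(N^2) = 1, rank(N^3) = 0; the number of blocks of size ≥ j is rank(N^{j−1}) − rank(N^j), giving [2, 1, 1]. So we have 1 block(s) of size 3, 1 block(s) of size 1 → block sizes [3, 1]

Assembling the blocks gives a Jordan form
J =
  [5, 1, 0, 0]
  [0, 5, 1, 0]
  [0, 0, 5, 0]
  [0, 0, 0, 5]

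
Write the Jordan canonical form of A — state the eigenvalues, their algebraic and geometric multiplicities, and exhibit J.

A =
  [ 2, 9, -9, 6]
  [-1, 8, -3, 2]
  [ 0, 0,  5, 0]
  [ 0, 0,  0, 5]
J_2(5) ⊕ J_1(5) ⊕ J_1(5)

The characteristic polynomial is
  det(x·I − A) = x^4 - 20*x^3 + 150*x^2 - 500*x + 625 = (x - 5)^4

Eigenvalues and multiplicities (the geometric multiplicity of λ is n − rank(A − λI), which equals the number of Jordan blocks for λ):
  λ = 5: algebraic multiplicity = 4, geometric multiplicity = 3

Determining the block sizes for each eigenvalue:
  λ = 5: 3 blocks summing to 4 forces exactly one block of size 2 and the rest size 1 → block sizes [2, 1, 1]

Assembling the blocks gives a Jordan form
J =
  [5, 1, 0, 0]
  [0, 5, 0, 0]
  [0, 0, 5, 0]
  [0, 0, 0, 5]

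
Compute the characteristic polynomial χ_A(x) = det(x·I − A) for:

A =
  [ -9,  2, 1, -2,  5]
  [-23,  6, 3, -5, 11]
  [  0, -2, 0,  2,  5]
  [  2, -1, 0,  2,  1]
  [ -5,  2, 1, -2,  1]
x^5 - 10*x^3 + 20*x^2 - 15*x + 4

Expanding det(x·I − A) (e.g. by cofactor expansion or by noting that A is similar to its Jordan form J, which has the same characteristic polynomial as A) gives
  χ_A(x) = x^5 - 10*x^3 + 20*x^2 - 15*x + 4
which factors as (x - 1)^4*(x + 4). The eigenvalues (with algebraic multiplicities) are λ = -4 with multiplicity 1, λ = 1 with multiplicity 4.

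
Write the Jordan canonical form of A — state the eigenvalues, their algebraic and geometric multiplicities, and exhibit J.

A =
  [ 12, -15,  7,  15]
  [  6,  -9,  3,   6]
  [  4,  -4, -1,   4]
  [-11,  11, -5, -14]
J_3(-3) ⊕ J_1(-3)

The characteristic polynomial is
  det(x·I − A) = x^4 + 12*x^3 + 54*x^2 + 108*x + 81 = (x + 3)^4

Eigenvalues and multiplicities (the geometric multiplicity of λ is n − rank(A − λI), which equals the number of Jordan blocks for λ):
  λ = -3: algebraic multiplicity = 4, geometric multiplicity = 2

Determining the block sizes for each eigenvalue:
  λ = -3: with am = 4 and gm = 2, the partition is not yet determined (e.g. several partitions of 4 into 2 parts exist). Let N = A − (-3)·I. Computing rank(N^1) = 2, rank(N^2) = 1, rank(N^3) = 0; the number of blocks of size ≥ j is rank(N^{j−1}) − rank(N^j), giving [2, 1, 1]. So we have 1 block(s) of size 3, 1 block(s) of size 1 → block sizes [3, 1]

Assembling the blocks gives a Jordan form
J =
  [-3,  1,  0,  0]
  [ 0, -3,  1,  0]
  [ 0,  0, -3,  0]
  [ 0,  0,  0, -3]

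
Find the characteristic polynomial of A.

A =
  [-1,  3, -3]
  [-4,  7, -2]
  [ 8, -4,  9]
x^3 - 15*x^2 + 75*x - 125

Expanding det(x·I − A) (e.g. by cofactor expansion or by noting that A is similar to its Jordan form J, which has the same characteristic polynomial as A) gives
  χ_A(x) = x^3 - 15*x^2 + 75*x - 125
which factors as (x - 5)^3. The eigenvalues (with algebraic multiplicities) are λ = 5 with multiplicity 3.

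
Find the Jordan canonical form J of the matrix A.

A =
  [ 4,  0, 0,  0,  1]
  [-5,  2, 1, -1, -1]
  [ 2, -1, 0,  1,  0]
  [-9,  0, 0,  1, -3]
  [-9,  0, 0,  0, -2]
J_2(1) ⊕ J_2(1) ⊕ J_1(1)

The characteristic polynomial is
  det(x·I − A) = x^5 - 5*x^4 + 10*x^3 - 10*x^2 + 5*x - 1 = (x - 1)^5

Eigenvalues and multiplicities (the geometric multiplicity of λ is n − rank(A − λI), which equals the number of Jordan blocks for λ):
  λ = 1: algebraic multiplicity = 5, geometric multiplicity = 3

Determining the block sizes for each eigenvalue:
  λ = 1: with am = 5 and gm = 3, the partition is not yet determined (e.g. several partitions of 5 into 3 parts exist). Let N = A − (1)·I. Computing rank(N^1) = 2, rank(N^2) = 0; the number of blocks of size ≥ j is rank(N^{j−1}) − rank(N^j), giving [3, 2]. So we have 2 block(s) of size 2, 1 block(s) of size 1 → block sizes [2, 2, 1]

Assembling the blocks gives a Jordan form
J =
  [1, 1, 0, 0, 0]
  [0, 1, 0, 0, 0]
  [0, 0, 1, 1, 0]
  [0, 0, 0, 1, 0]
  [0, 0, 0, 0, 1]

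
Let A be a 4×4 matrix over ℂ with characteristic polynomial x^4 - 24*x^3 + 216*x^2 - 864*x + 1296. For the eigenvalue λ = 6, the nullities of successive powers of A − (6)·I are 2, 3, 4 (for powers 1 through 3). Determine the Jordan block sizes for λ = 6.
Block sizes for λ = 6: [3, 1]

From the dimensions of kernels of powers, the number of Jordan blocks of size at least j is d_j − d_{j−1} where d_j = dim ker(N^j) (with d_0 = 0). Computing the differences gives [2, 1, 1].
The number of blocks of size exactly k is (#blocks of size ≥ k) − (#blocks of size ≥ k + 1), so the partition is: 1 block(s) of size 1, 1 block(s) of size 3.
In nonincreasing order the block sizes are [3, 1].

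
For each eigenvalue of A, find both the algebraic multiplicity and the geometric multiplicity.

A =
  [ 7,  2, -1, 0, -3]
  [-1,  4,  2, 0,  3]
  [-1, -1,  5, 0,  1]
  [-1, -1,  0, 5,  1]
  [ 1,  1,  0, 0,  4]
λ = 5: alg = 5, geom = 3

Step 1 — factor the characteristic polynomial to read off the algebraic multiplicities:
  χ_A(x) = (x - 5)^5

Step 2 — compute geometric multiplicities via the rank-nullity identity g(λ) = n − rank(A − λI):
  rank(A − (5)·I) = 2, so dim ker(A − (5)·I) = n − 2 = 3

Summary:
  λ = 5: algebraic multiplicity = 5, geometric multiplicity = 3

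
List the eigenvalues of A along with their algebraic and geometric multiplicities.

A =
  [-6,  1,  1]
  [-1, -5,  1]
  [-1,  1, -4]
λ = -5: alg = 3, geom = 1

Step 1 — factor the characteristic polynomial to read off the algebraic multiplicities:
  χ_A(x) = (x + 5)^3

Step 2 — compute geometric multiplicities via the rank-nullity identity g(λ) = n − rank(A − λI):
  rank(A − (-5)·I) = 2, so dim ker(A − (-5)·I) = n − 2 = 1

Summary:
  λ = -5: algebraic multiplicity = 3, geometric multiplicity = 1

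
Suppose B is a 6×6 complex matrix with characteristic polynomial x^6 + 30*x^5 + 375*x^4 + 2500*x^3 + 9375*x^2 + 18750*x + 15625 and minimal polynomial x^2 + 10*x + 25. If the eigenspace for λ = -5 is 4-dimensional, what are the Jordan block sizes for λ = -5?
Block sizes for λ = -5: [2, 2, 1, 1]

Step 1 — from the characteristic polynomial, algebraic multiplicity of λ = -5 is 6. From dim ker(B − (-5)·I) = 4, there are exactly 4 Jordan blocks for λ = -5.
Step 2 — from the minimal polynomial, the factor (x + 5)^2 tells us the largest block for λ = -5 has size 2.
Step 3 — with total size 6, 4 blocks, and largest block 2, the block sizes (in nonincreasing order) are [2, 2, 1, 1].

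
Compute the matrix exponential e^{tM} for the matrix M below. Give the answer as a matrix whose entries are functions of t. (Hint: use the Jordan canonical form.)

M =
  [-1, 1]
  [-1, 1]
e^{tM} =
  [1 - t, t]
  [-t, t + 1]

Strategy: write M = P · J · P⁻¹ where J is a Jordan canonical form, so e^{tM} = P · e^{tJ} · P⁻¹, and e^{tJ} can be computed block-by-block.

M has Jordan form
J =
  [0, 1]
  [0, 0]
(up to reordering of blocks).

Per-block formulas:
  For a 2×2 Jordan block J_2(0): exp(t · J_2(0)) = e^(0t)·(I + t·N), where N is the 2×2 nilpotent shift.

After assembling e^{tJ} and conjugating by P, we get:

e^{tM} =
  [1 - t, t]
  [-t, t + 1]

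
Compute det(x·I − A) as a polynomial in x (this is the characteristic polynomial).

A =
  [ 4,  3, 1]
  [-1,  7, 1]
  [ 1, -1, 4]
x^3 - 15*x^2 + 75*x - 125

Expanding det(x·I − A) (e.g. by cofactor expansion or by noting that A is similar to its Jordan form J, which has the same characteristic polynomial as A) gives
  χ_A(x) = x^3 - 15*x^2 + 75*x - 125
which factors as (x - 5)^3. The eigenvalues (with algebraic multiplicities) are λ = 5 with multiplicity 3.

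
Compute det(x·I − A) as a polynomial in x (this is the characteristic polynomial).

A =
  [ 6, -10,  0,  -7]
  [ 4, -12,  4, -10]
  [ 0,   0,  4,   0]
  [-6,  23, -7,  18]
x^4 - 16*x^3 + 96*x^2 - 256*x + 256

Expanding det(x·I − A) (e.g. by cofactor expansion or by noting that A is similar to its Jordan form J, which has the same characteristic polynomial as A) gives
  χ_A(x) = x^4 - 16*x^3 + 96*x^2 - 256*x + 256
which factors as (x - 4)^4. The eigenvalues (with algebraic multiplicities) are λ = 4 with multiplicity 4.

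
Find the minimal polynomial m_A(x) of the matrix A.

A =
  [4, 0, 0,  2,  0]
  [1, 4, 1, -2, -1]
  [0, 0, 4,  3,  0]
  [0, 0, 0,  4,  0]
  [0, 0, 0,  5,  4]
x^2 - 8*x + 16

The characteristic polynomial is χ_A(x) = (x - 4)^5, so the eigenvalues are known. The minimal polynomial is
  m_A(x) = Π_λ (x − λ)^{k_λ}
where k_λ is the size of the *largest* Jordan block for λ (equivalently, the smallest k with (A − λI)^k v = 0 for every generalised eigenvector v of λ).

  λ = 4: largest Jordan block has size 2, contributing (x − 4)^2

So m_A(x) = (x - 4)^2 = x^2 - 8*x + 16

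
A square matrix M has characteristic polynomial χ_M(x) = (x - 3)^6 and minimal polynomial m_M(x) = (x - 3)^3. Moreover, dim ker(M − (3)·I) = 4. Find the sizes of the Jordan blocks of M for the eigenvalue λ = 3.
Block sizes for λ = 3: [3, 1, 1, 1]

Step 1 — from the characteristic polynomial, algebraic multiplicity of λ = 3 is 6. From dim ker(M − (3)·I) = 4, there are exactly 4 Jordan blocks for λ = 3.
Step 2 — from the minimal polynomial, the factor (x − 3)^3 tells us the largest block for λ = 3 has size 3.
Step 3 — with total size 6, 4 blocks, and largest block 3, the block sizes (in nonincreasing order) are [3, 1, 1, 1].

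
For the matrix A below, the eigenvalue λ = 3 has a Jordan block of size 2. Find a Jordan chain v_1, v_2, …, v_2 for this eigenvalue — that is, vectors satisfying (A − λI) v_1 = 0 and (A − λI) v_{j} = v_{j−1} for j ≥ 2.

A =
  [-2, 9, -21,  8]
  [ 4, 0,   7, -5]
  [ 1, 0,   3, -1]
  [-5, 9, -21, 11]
A Jordan chain for λ = 3 of length 2:
v_1 = (-5, 4, 1, -5)ᵀ
v_2 = (1, 0, 0, 0)ᵀ

Let N = A − (3)·I. We want v_2 with N^2 v_2 = 0 but N^1 v_2 ≠ 0; then v_{j-1} := N · v_j for j = 2, …, 2.

Pick v_2 = (1, 0, 0, 0)ᵀ.
Then v_1 = N · v_2 = (-5, 4, 1, -5)ᵀ.

Sanity check: (A − (3)·I) v_1 = (0, 0, 0, 0)ᵀ = 0. ✓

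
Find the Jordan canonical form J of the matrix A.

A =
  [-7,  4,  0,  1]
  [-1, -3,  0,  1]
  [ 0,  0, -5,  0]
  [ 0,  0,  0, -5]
J_3(-5) ⊕ J_1(-5)

The characteristic polynomial is
  det(x·I − A) = x^4 + 20*x^3 + 150*x^2 + 500*x + 625 = (x + 5)^4

Eigenvalues and multiplicities (the geometric multiplicity of λ is n − rank(A − λI), which equals the number of Jordan blocks for λ):
  λ = -5: algebraic multiplicity = 4, geometric multiplicity = 2

Determining the block sizes for each eigenvalue:
  λ = -5: with am = 4 and gm = 2, the partition is not yet determined (e.g. several partitions of 4 into 2 parts exist). Let N = A − (-5)·I. Computing rank(N^1) = 2, rank(N^2) = 1, rank(N^3) = 0; the number of blocks of size ≥ j is rank(N^{j−1}) − rank(N^j), giving [2, 1, 1]. So we have 1 block(s) of size 3, 1 block(s) of size 1 → block sizes [3, 1]

Assembling the blocks gives a Jordan form
J =
  [-5,  1,  0,  0]
  [ 0, -5,  1,  0]
  [ 0,  0, -5,  0]
  [ 0,  0,  0, -5]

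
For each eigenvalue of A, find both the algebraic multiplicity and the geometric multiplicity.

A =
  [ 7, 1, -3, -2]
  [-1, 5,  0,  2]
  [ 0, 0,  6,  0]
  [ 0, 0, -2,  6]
λ = 6: alg = 4, geom = 2

Step 1 — factor the characteristic polynomial to read off the algebraic multiplicities:
  χ_A(x) = (x - 6)^4

Step 2 — compute geometric multiplicities via the rank-nullity identity g(λ) = n − rank(A − λI):
  rank(A − (6)·I) = 2, so dim ker(A − (6)·I) = n − 2 = 2

Summary:
  λ = 6: algebraic multiplicity = 4, geometric multiplicity = 2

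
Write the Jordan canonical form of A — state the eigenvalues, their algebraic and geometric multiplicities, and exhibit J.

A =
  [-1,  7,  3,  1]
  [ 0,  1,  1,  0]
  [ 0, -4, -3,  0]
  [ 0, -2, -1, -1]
J_2(-1) ⊕ J_2(-1)

The characteristic polynomial is
  det(x·I − A) = x^4 + 4*x^3 + 6*x^2 + 4*x + 1 = (x + 1)^4

Eigenvalues and multiplicities (the geometric multiplicity of λ is n − rank(A − λI), which equals the number of Jordan blocks for λ):
  λ = -1: algebraic multiplicity = 4, geometric multiplicity = 2

Determining the block sizes for each eigenvalue:
  λ = -1: with am = 4 and gm = 2, the partition is not yet determined (e.g. several partitions of 4 into 2 parts exist). Let N = A − (-1)·I. Computing rank(N^1) = 2, rank(N^2) = 0; the number of blocks of size ≥ j is rank(N^{j−1}) − rank(N^j), giving [2, 2]. So we have 2 block(s) of size 2 → block sizes [2, 2]

Assembling the blocks gives a Jordan form
J =
  [-1,  1,  0,  0]
  [ 0, -1,  0,  0]
  [ 0,  0, -1,  1]
  [ 0,  0,  0, -1]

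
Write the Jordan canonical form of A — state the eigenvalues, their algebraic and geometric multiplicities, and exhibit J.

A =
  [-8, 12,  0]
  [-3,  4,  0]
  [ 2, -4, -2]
J_2(-2) ⊕ J_1(-2)

The characteristic polynomial is
  det(x·I − A) = x^3 + 6*x^2 + 12*x + 8 = (x + 2)^3

Eigenvalues and multiplicities (the geometric multiplicity of λ is n − rank(A − λI), which equals the number of Jordan blocks for λ):
  λ = -2: algebraic multiplicity = 3, geometric multiplicity = 2

Determining the block sizes for each eigenvalue:
  λ = -2: 2 blocks summing to 3 forces exactly one block of size 2 and the rest size 1 → block sizes [2, 1]

Assembling the blocks gives a Jordan form
J =
  [-2,  1,  0]
  [ 0, -2,  0]
  [ 0,  0, -2]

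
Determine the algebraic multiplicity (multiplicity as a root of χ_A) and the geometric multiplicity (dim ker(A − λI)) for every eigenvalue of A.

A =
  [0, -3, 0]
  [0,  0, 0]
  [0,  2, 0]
λ = 0: alg = 3, geom = 2

Step 1 — factor the characteristic polynomial to read off the algebraic multiplicities:
  χ_A(x) = x^3

Step 2 — compute geometric multiplicities via the rank-nullity identity g(λ) = n − rank(A − λI):
  rank(A − (0)·I) = 1, so dim ker(A − (0)·I) = n − 1 = 2

Summary:
  λ = 0: algebraic multiplicity = 3, geometric multiplicity = 2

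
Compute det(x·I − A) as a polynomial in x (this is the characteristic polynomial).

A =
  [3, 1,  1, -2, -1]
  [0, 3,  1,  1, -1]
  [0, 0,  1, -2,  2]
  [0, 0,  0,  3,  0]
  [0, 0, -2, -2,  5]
x^5 - 15*x^4 + 90*x^3 - 270*x^2 + 405*x - 243

Expanding det(x·I − A) (e.g. by cofactor expansion or by noting that A is similar to its Jordan form J, which has the same characteristic polynomial as A) gives
  χ_A(x) = x^5 - 15*x^4 + 90*x^3 - 270*x^2 + 405*x - 243
which factors as (x - 3)^5. The eigenvalues (with algebraic multiplicities) are λ = 3 with multiplicity 5.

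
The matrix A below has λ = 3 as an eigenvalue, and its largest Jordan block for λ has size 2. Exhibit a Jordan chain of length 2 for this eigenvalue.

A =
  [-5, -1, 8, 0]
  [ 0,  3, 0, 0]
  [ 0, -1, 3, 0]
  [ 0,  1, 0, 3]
A Jordan chain for λ = 3 of length 2:
v_1 = (-1, 0, -1, 1)ᵀ
v_2 = (0, 1, 0, 0)ᵀ

Let N = A − (3)·I. We want v_2 with N^2 v_2 = 0 but N^1 v_2 ≠ 0; then v_{j-1} := N · v_j for j = 2, …, 2.

Pick v_2 = (0, 1, 0, 0)ᵀ.
Then v_1 = N · v_2 = (-1, 0, -1, 1)ᵀ.

Sanity check: (A − (3)·I) v_1 = (0, 0, 0, 0)ᵀ = 0. ✓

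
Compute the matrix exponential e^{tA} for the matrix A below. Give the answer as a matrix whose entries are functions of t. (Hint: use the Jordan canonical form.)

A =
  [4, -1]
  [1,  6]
e^{tA} =
  [-t*exp(5*t) + exp(5*t), -t*exp(5*t)]
  [t*exp(5*t), t*exp(5*t) + exp(5*t)]

Strategy: write A = P · J · P⁻¹ where J is a Jordan canonical form, so e^{tA} = P · e^{tJ} · P⁻¹, and e^{tJ} can be computed block-by-block.

A has Jordan form
J =
  [5, 1]
  [0, 5]
(up to reordering of blocks).

Per-block formulas:
  For a 2×2 Jordan block J_2(5): exp(t · J_2(5)) = e^(5t)·(I + t·N), where N is the 2×2 nilpotent shift.

After assembling e^{tJ} and conjugating by P, we get:

e^{tA} =
  [-t*exp(5*t) + exp(5*t), -t*exp(5*t)]
  [t*exp(5*t), t*exp(5*t) + exp(5*t)]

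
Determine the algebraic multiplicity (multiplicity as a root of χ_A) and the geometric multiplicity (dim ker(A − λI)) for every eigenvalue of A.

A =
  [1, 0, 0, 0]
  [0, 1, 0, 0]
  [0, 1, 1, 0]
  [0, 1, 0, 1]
λ = 1: alg = 4, geom = 3

Step 1 — factor the characteristic polynomial to read off the algebraic multiplicities:
  χ_A(x) = (x - 1)^4

Step 2 — compute geometric multiplicities via the rank-nullity identity g(λ) = n − rank(A − λI):
  rank(A − (1)·I) = 1, so dim ker(A − (1)·I) = n − 1 = 3

Summary:
  λ = 1: algebraic multiplicity = 4, geometric multiplicity = 3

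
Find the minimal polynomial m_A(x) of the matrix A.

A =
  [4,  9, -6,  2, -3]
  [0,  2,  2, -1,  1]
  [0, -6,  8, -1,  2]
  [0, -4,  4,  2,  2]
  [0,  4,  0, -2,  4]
x^3 - 12*x^2 + 48*x - 64

The characteristic polynomial is χ_A(x) = (x - 4)^5, so the eigenvalues are known. The minimal polynomial is
  m_A(x) = Π_λ (x − λ)^{k_λ}
where k_λ is the size of the *largest* Jordan block for λ (equivalently, the smallest k with (A − λI)^k v = 0 for every generalised eigenvector v of λ).

  λ = 4: largest Jordan block has size 3, contributing (x − 4)^3

So m_A(x) = (x - 4)^3 = x^3 - 12*x^2 + 48*x - 64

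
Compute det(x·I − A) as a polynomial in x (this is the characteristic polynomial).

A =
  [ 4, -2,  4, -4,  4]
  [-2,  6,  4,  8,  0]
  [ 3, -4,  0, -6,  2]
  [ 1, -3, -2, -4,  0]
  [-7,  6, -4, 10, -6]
x^5

Expanding det(x·I − A) (e.g. by cofactor expansion or by noting that A is similar to its Jordan form J, which has the same characteristic polynomial as A) gives
  χ_A(x) = x^5
which factors as x^5. The eigenvalues (with algebraic multiplicities) are λ = 0 with multiplicity 5.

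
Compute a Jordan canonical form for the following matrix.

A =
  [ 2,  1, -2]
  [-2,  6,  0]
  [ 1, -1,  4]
J_3(4)

The characteristic polynomial is
  det(x·I − A) = x^3 - 12*x^2 + 48*x - 64 = (x - 4)^3

Eigenvalues and multiplicities (the geometric multiplicity of λ is n − rank(A − λI), which equals the number of Jordan blocks for λ):
  λ = 4: algebraic multiplicity = 3, geometric multiplicity = 1

Determining the block sizes for each eigenvalue:
  λ = 4: one block (gm = 1), so the single block has size am = 3 → block sizes [3]

Assembling the blocks gives a Jordan form
J =
  [4, 1, 0]
  [0, 4, 1]
  [0, 0, 4]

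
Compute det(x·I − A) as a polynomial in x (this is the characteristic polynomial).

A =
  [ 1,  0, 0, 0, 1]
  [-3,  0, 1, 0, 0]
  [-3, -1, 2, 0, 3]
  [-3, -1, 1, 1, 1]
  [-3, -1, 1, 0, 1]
x^5 - 5*x^4 + 10*x^3 - 10*x^2 + 5*x - 1

Expanding det(x·I − A) (e.g. by cofactor expansion or by noting that A is similar to its Jordan form J, which has the same characteristic polynomial as A) gives
  χ_A(x) = x^5 - 5*x^4 + 10*x^3 - 10*x^2 + 5*x - 1
which factors as (x - 1)^5. The eigenvalues (with algebraic multiplicities) are λ = 1 with multiplicity 5.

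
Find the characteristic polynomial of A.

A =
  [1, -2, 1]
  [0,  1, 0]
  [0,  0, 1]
x^3 - 3*x^2 + 3*x - 1

Expanding det(x·I − A) (e.g. by cofactor expansion or by noting that A is similar to its Jordan form J, which has the same characteristic polynomial as A) gives
  χ_A(x) = x^3 - 3*x^2 + 3*x - 1
which factors as (x - 1)^3. The eigenvalues (with algebraic multiplicities) are λ = 1 with multiplicity 3.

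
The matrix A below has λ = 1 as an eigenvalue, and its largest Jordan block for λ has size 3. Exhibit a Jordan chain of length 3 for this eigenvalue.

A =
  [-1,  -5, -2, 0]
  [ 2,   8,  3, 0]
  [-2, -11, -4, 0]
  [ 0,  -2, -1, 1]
A Jordan chain for λ = 1 of length 3:
v_1 = (-2, 4, -8, -2)ᵀ
v_2 = (-2, 2, -2, 0)ᵀ
v_3 = (1, 0, 0, 0)ᵀ

Let N = A − (1)·I. We want v_3 with N^3 v_3 = 0 but N^2 v_3 ≠ 0; then v_{j-1} := N · v_j for j = 3, …, 2.

Pick v_3 = (1, 0, 0, 0)ᵀ.
Then v_2 = N · v_3 = (-2, 2, -2, 0)ᵀ.
Then v_1 = N · v_2 = (-2, 4, -8, -2)ᵀ.

Sanity check: (A − (1)·I) v_1 = (0, 0, 0, 0)ᵀ = 0. ✓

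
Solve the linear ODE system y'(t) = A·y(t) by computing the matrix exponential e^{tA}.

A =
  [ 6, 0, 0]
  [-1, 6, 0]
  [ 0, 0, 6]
e^{tA} =
  [exp(6*t), 0, 0]
  [-t*exp(6*t), exp(6*t), 0]
  [0, 0, exp(6*t)]

Strategy: write A = P · J · P⁻¹ where J is a Jordan canonical form, so e^{tA} = P · e^{tJ} · P⁻¹, and e^{tJ} can be computed block-by-block.

A has Jordan form
J =
  [6, 1, 0]
  [0, 6, 0]
  [0, 0, 6]
(up to reordering of blocks).

Per-block formulas:
  For a 1×1 block at λ = 6: exp(t · [6]) = [e^(6t)].
  For a 2×2 Jordan block J_2(6): exp(t · J_2(6)) = e^(6t)·(I + t·N), where N is the 2×2 nilpotent shift.

After assembling e^{tJ} and conjugating by P, we get:

e^{tA} =
  [exp(6*t), 0, 0]
  [-t*exp(6*t), exp(6*t), 0]
  [0, 0, exp(6*t)]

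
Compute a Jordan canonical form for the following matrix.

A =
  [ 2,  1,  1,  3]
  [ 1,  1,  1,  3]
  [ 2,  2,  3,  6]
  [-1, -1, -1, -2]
J_3(1) ⊕ J_1(1)

The characteristic polynomial is
  det(x·I − A) = x^4 - 4*x^3 + 6*x^2 - 4*x + 1 = (x - 1)^4

Eigenvalues and multiplicities (the geometric multiplicity of λ is n − rank(A − λI), which equals the number of Jordan blocks for λ):
  λ = 1: algebraic multiplicity = 4, geometric multiplicity = 2

Determining the block sizes for each eigenvalue:
  λ = 1: with am = 4 and gm = 2, the partition is not yet determined (e.g. several partitions of 4 into 2 parts exist). Let N = A − (1)·I. Computing rank(N^1) = 2, rank(N^2) = 1, rank(N^3) = 0; the number of blocks of size ≥ j is rank(N^{j−1}) − rank(N^j), giving [2, 1, 1]. So we have 1 block(s) of size 3, 1 block(s) of size 1 → block sizes [3, 1]

Assembling the blocks gives a Jordan form
J =
  [1, 1, 0, 0]
  [0, 1, 1, 0]
  [0, 0, 1, 0]
  [0, 0, 0, 1]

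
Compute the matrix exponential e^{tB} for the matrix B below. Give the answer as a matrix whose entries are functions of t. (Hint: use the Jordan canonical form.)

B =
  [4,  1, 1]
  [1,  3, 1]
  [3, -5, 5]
e^{tB} =
  [2*t^2*exp(4*t) + exp(4*t), -3*t^2*exp(4*t) + t*exp(4*t), t^2*exp(4*t) + t*exp(4*t)]
  [t^2*exp(4*t) + t*exp(4*t), -3*t^2*exp(4*t)/2 - t*exp(4*t) + exp(4*t), t^2*exp(4*t)/2 + t*exp(4*t)]
  [-t^2*exp(4*t) + 3*t*exp(4*t), 3*t^2*exp(4*t)/2 - 5*t*exp(4*t), -t^2*exp(4*t)/2 + t*exp(4*t) + exp(4*t)]

Strategy: write B = P · J · P⁻¹ where J is a Jordan canonical form, so e^{tB} = P · e^{tJ} · P⁻¹, and e^{tJ} can be computed block-by-block.

B has Jordan form
J =
  [4, 1, 0]
  [0, 4, 1]
  [0, 0, 4]
(up to reordering of blocks).

Per-block formulas:
  For a 3×3 Jordan block J_3(4): exp(t · J_3(4)) = e^(4t)·(I + t·N + (t^2/2)·N^2), where N is the 3×3 nilpotent shift.

After assembling e^{tJ} and conjugating by P, we get:

e^{tB} =
  [2*t^2*exp(4*t) + exp(4*t), -3*t^2*exp(4*t) + t*exp(4*t), t^2*exp(4*t) + t*exp(4*t)]
  [t^2*exp(4*t) + t*exp(4*t), -3*t^2*exp(4*t)/2 - t*exp(4*t) + exp(4*t), t^2*exp(4*t)/2 + t*exp(4*t)]
  [-t^2*exp(4*t) + 3*t*exp(4*t), 3*t^2*exp(4*t)/2 - 5*t*exp(4*t), -t^2*exp(4*t)/2 + t*exp(4*t) + exp(4*t)]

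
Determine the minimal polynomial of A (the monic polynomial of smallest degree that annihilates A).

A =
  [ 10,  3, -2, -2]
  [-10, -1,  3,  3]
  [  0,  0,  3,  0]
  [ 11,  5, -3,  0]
x^3 - 9*x^2 + 27*x - 27

The characteristic polynomial is χ_A(x) = (x - 3)^4, so the eigenvalues are known. The minimal polynomial is
  m_A(x) = Π_λ (x − λ)^{k_λ}
where k_λ is the size of the *largest* Jordan block for λ (equivalently, the smallest k with (A − λI)^k v = 0 for every generalised eigenvector v of λ).

  λ = 3: largest Jordan block has size 3, contributing (x − 3)^3

So m_A(x) = (x - 3)^3 = x^3 - 9*x^2 + 27*x - 27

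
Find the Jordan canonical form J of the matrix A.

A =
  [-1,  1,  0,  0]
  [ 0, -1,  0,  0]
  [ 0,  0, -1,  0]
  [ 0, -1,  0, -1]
J_2(-1) ⊕ J_1(-1) ⊕ J_1(-1)

The characteristic polynomial is
  det(x·I − A) = x^4 + 4*x^3 + 6*x^2 + 4*x + 1 = (x + 1)^4

Eigenvalues and multiplicities (the geometric multiplicity of λ is n − rank(A − λI), which equals the number of Jordan blocks for λ):
  λ = -1: algebraic multiplicity = 4, geometric multiplicity = 3

Determining the block sizes for each eigenvalue:
  λ = -1: 3 blocks summing to 4 forces exactly one block of size 2 and the rest size 1 → block sizes [2, 1, 1]

Assembling the blocks gives a Jordan form
J =
  [-1,  1,  0,  0]
  [ 0, -1,  0,  0]
  [ 0,  0, -1,  0]
  [ 0,  0,  0, -1]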